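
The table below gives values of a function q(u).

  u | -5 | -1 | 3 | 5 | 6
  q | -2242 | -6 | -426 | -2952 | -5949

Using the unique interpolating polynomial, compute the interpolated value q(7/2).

-6087/8

Evaluate each Lagrange basis at u = 7/2:
L_0(7/2) = (9/2)·(1/2)·(-3/2)·(-5/2)/[(-4)·(-8)·(-10)·(-11)] = 27/11264
L_1(7/2) = (17/2)·(1/2)·(-3/2)·(-5/2)/[(4)·(-4)·(-6)·(-7)] = -85/3584
L_2(7/2) = (17/2)·(9/2)·(-3/2)·(-5/2)/[(8)·(4)·(-2)·(-3)] = 765/1024
L_3(7/2) = (17/2)·(9/2)·(1/2)·(-5/2)/[(10)·(6)·(2)·(-1)] = 51/128
L_4(7/2) = (17/2)·(9/2)·(1/2)·(-3/2)/[(11)·(7)·(3)·(1)] = -153/1232
Sum: (-2242)·(27/11264) + (-6)·(-85/3584) + (-426)·(765/1024) + (-2952)·(51/128) + (-5949)·(-153/1232) = -6087/8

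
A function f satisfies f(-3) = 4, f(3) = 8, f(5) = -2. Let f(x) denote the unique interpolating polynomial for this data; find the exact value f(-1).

Evaluate each Lagrange basis at x = -1:
L_0(-1) = (-4)·(-6)/[(-6)·(-8)] = 1/2
L_1(-1) = (2)·(-6)/[(6)·(-2)] = 1
L_2(-1) = (2)·(-4)/[(8)·(2)] = -1/2
Sum: 4·(1/2) + 8·(1) + (-2)·(-1/2) = 11

11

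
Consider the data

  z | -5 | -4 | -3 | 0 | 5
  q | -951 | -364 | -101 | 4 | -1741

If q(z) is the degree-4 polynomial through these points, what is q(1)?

Using Newton's divided-difference form:
q[-5,-4] = (-364 - (-951)) / (-4 - (-5)) = 587
q[-4,-3] = (-101 - (-364)) / (-3 - (-4)) = 263
q[-3,0] = (4 - (-101)) / (0 - (-3)) = 35
q[0,5] = (-1741 - 4) / (5 - 0) = -349
q[-5,-4,-3] = (263 - 587) / (-3 - (-5)) = -162
q[-4,-3,0] = (35 - 263) / (0 - (-4)) = -57
q[-3,0,5] = (-349 - 35) / (5 - (-3)) = -48
q[-5,-4,-3,0] = (-57 - (-162)) / (0 - (-5)) = 21
q[-4,-3,0,5] = (-48 - (-57)) / (5 - (-4)) = 1
q[-5,-4,-3,0,5] = (1 - 21) / (5 - (-5)) = -2
q(1) = -951 + 587·(6) + (-162)·(6)·(5) + 21·(6)·(5)·(4) + (-2)·(6)·(5)·(4)·(1) = -9

-9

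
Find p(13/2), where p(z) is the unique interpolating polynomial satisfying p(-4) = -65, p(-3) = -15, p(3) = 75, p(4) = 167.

Using Newton's divided-difference form:
p[-4,-3] = (-15 - (-65)) / (-3 - (-4)) = 50
p[-3,3] = (75 - (-15)) / (3 - (-3)) = 15
p[3,4] = (167 - 75) / (4 - 3) = 92
p[-4,-3,3] = (15 - 50) / (3 - (-4)) = -5
p[-3,3,4] = (92 - 15) / (4 - (-3)) = 11
p[-4,-3,3,4] = (11 - (-5)) / (4 - (-4)) = 2
p(13/2) = -65 + 50·(21/2) + (-5)·(21/2)·(19/2) + 2·(21/2)·(19/2)·(7/2) = 1319/2

1319/2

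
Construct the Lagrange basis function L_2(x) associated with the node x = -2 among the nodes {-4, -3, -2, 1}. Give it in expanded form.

L_2(x) = (x + 4)(x + 3)(x - 1) / [(2)·(1)·(-3)]
       = (x^3 + 6x^2 + 5x - 12) / (-6)

L_2(x) = -(1/6)x^3 - x^2 - (5/6)x + 2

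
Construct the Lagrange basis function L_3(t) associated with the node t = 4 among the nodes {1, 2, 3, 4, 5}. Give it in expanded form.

L_3(t) = -(1/6)t^4 + (11/6)t^3 - (41/6)t^2 + (61/6)t - 5

L_3(t) = (t - 1)(t - 2)(t - 3)(t - 5) / [(3)·(2)·(1)·(-1)]
       = (t^4 - 11t^3 + 41t^2 - 61t + 30) / (-6)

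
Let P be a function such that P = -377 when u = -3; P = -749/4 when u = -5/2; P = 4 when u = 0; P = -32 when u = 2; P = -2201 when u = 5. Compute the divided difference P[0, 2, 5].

-141

P[0,2] = (-32 - 4) / (2 - 0) = -18
P[2,5] = (-2201 - (-32)) / (5 - 2) = -723
P[0,2,5] = (-723 - (-18)) / (5 - 0) = -141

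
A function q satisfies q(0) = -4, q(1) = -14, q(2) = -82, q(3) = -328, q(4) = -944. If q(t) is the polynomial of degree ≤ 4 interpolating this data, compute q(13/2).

-96199/16

L_0(13/2) = (11/2)·(9/2)·(7/2)·(5/2)/[(-1)·(-2)·(-3)·(-4)] = 1155/128
L_1(13/2) = (13/2)·(9/2)·(7/2)·(5/2)/[(1)·(-1)·(-2)·(-3)] = -1365/32
L_2(13/2) = (13/2)·(11/2)·(7/2)·(5/2)/[(2)·(1)·(-1)·(-2)] = 5005/64
L_3(13/2) = (13/2)·(11/2)·(9/2)·(5/2)/[(3)·(2)·(1)·(-1)] = -2145/32
L_4(13/2) = (13/2)·(11/2)·(9/2)·(7/2)/[(4)·(3)·(2)·(1)] = 3003/128
Sum: (-4)·(1155/128) + (-14)·(-1365/32) + (-82)·(5005/64) + (-328)·(-2145/32) + (-944)·(3003/128) = -96199/16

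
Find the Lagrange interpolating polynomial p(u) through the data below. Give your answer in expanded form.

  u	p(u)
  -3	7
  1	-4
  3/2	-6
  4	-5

L_0(u) = (u - 1)(u - 3/2)(u - 4) / [-126] = -(1/126)u^3 + (13/252)u^2 - (23/252)u + 1/21
L_1(u) = (u + 3)(u - 3/2)(u - 4) / [6] = (1/6)u^3 - (5/12)u^2 - (7/4)u + 3
L_2(u) = (u + 3)(u - 1)(u - 4) / [-45/8] = -(8/45)u^3 + (16/45)u^2 + (88/45)u - 32/15
L_3(u) = (u + 3)(u - 1)(u - 3/2) / [105/2] = (2/105)u^3 + (1/105)u^2 - (4/35)u + 3/35
p(u) = 7·L_0 + (-4)·L_1 + (-6)·L_2 + (-5)·L_3
  7·L_0(u) = -(1/18)u^3 + (13/36)u^2 - (23/36)u + 1/3
  (-4)·L_1(u) = -(2/3)u^3 + (5/3)u^2 + 7u - 12
  (-6)·L_2(u) = (16/15)u^3 - (32/15)u^2 - (176/15)u + 64/5
  (-5)·L_3(u) = -(2/21)u^3 - (1/21)u^2 + (4/7)u - 3/7
Adding term by term: (157/630)u^3 - (193/1260)u^2 - (6049/1260)u + 74/105

p(u) = (157/630)u^3 - (193/1260)u^2 - (6049/1260)u + 74/105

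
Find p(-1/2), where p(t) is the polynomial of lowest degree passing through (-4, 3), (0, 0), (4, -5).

Evaluate each Lagrange basis at t = -1/2:
L_0(-1/2) = (-1/2)·(-9/2)/[(-4)·(-8)] = 9/128
L_1(-1/2) = (7/2)·(-9/2)/[(4)·(-4)] = 63/64
L_2(-1/2) = (7/2)·(-1/2)/[(8)·(4)] = -7/128
Sum: 3·(9/128) + 0 + (-5)·(-7/128) = 31/64

31/64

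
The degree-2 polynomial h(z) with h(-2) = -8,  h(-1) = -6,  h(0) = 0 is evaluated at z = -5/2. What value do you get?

Using Newton's divided-difference form:
h[-2,-1] = (-6 - (-8)) / (-1 - (-2)) = 2
h[-1,0] = (0 - (-6)) / (0 - (-1)) = 6
h[-2,-1,0] = (6 - 2) / (0 - (-2)) = 2
h(-5/2) = -8 + 2·(-1/2) + 2·(-1/2)·(-3/2) = -15/2

-15/2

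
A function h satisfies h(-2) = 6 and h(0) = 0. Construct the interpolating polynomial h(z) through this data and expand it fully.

h(z) = -3z

Build the Lagrange basis polynomials:
L_0(z) = z / [-2] = -(1/2)z
L_1(z) = (z + 2) / [2] = (1/2)z + 1
h(z) = 6·L_0 + 0·L_1
  6·L_0(z) = -3z
  0·L_1(z) = 0
Adding term by term: -3z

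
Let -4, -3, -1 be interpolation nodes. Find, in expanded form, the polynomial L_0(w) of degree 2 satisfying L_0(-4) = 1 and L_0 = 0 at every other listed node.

L_0(w) = (w + 3)(w + 1) / [(-1)·(-3)]
       = (w^2 + 4w + 3) / (3)

L_0(w) = (1/3)w^2 + (4/3)w + 1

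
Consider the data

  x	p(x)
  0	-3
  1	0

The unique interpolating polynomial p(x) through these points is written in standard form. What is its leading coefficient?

Build the Lagrange basis polynomials:
L_0(x) = (x - 1) / [-1] = -x + 1
L_1(x) = x / [1] = x
p(x) = (-3)·L_0 + 0·L_1
Only the coefficient of x is needed; take it from each L_i and combine:
(-3)·(-1) + 0·(1) = 3

3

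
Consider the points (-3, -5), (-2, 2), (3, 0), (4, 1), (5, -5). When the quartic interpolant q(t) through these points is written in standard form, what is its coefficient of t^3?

83/210

Build the Lagrange basis polynomials:
L_0(t) = (t + 2)(t - 3)(t - 4)(t - 5) / [336] = (1/336)t^4 - (5/168)t^3 + (23/336)t^2 + (17/168)t - 5/14
L_1(t) = (t + 3)(t - 3)(t - 4)(t - 5) / [-210] = -(1/210)t^4 + (3/70)t^3 - (11/210)t^2 - (27/70)t + 6/7
L_2(t) = (t + 3)(t + 2)(t - 4)(t - 5) / [60] = (1/60)t^4 - (1/15)t^3 - (19/60)t^2 + (23/30)t + 2
L_3(t) = (t + 3)(t + 2)(t - 3)(t - 5) / [-42] = -(1/42)t^4 + (1/14)t^3 + (19/42)t^2 - (9/14)t - 15/7
L_4(t) = (t + 3)(t + 2)(t - 3)(t - 4) / [112] = (1/112)t^4 - (1/56)t^3 - (17/112)t^2 + (9/56)t + 9/14
q(t) = (-5)·L_0 + 2·L_1 + 0·L_2 + 1·L_3 + (-5)·L_4
Only the coefficient of t^3 is needed; take it from each L_i and combine:
(-5)·(-5/168) + 2·(3/70) + 0·(-1/15) + 1·(1/14) + (-5)·(-1/56) = 83/210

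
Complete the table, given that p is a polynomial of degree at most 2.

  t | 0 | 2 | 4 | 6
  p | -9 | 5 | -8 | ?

The 3 known values determine p uniquely (degree ≤ 2).
L_0(6) = (4)·(2)/[(-2)·(-4)] = 1
L_1(6) = (6)·(2)/[(2)·(-2)] = -3
L_2(6) = (6)·(4)/[(4)·(2)] = 3
Sum: (-9)·(1) + 5·(-3) + (-8)·(3) = -48

-48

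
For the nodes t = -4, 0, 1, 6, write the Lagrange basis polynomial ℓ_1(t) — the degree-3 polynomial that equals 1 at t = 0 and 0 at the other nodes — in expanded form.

ℓ_1(t) = (t + 4)(t - 1)(t - 6) / [(4)·(-1)·(-6)]
       = (t^3 - 3t^2 - 22t + 24) / (24)

ℓ_1(t) = (1/24)t^3 - (1/8)t^2 - (11/12)t + 1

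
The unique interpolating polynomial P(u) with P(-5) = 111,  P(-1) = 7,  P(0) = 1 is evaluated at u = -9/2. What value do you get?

Evaluate each Lagrange basis at u = -9/2:
L_0(-9/2) = (-7/2)·(-9/2)/[(-4)·(-5)] = 63/80
L_1(-9/2) = (1/2)·(-9/2)/[(4)·(-1)] = 9/16
L_2(-9/2) = (1/2)·(-7/2)/[(5)·(1)] = -7/20
Sum: 111·(63/80) + 7·(9/16) + 1·(-7/20) = 91

91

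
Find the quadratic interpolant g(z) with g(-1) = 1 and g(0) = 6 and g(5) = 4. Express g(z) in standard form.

g(z) = -(9/10)z^2 + (41/10)z + 6

L_0(z) = z(z - 5) / [6] = (1/6)z^2 - (5/6)z
L_1(z) = (z + 1)(z - 5) / [-5] = -(1/5)z^2 + (4/5)z + 1
L_2(z) = (z + 1)z / [30] = (1/30)z^2 + (1/30)z
g(z) = 1·L_0 + 6·L_1 + 4·L_2
  1·L_0(z) = (1/6)z^2 - (5/6)z
  6·L_1(z) = -(6/5)z^2 + (24/5)z + 6
  4·L_2(z) = (2/15)z^2 + (2/15)z
Adding term by term: -(9/10)z^2 + (41/10)z + 6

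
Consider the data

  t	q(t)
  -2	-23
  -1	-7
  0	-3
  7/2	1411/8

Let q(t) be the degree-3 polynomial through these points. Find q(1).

Using Newton's divided-difference form:
q[-2,-1] = (-7 - (-23)) / (-1 - (-2)) = 16
q[-1,0] = (-3 - (-7)) / (0 - (-1)) = 4
q[0,7/2] = (1411/8 - (-3)) / (7/2 - 0) = 205/4
q[-2,-1,0] = (4 - 16) / (0 - (-2)) = -6
q[-1,0,7/2] = (205/4 - 4) / (7/2 - (-1)) = 21/2
q[-2,-1,0,7/2] = (21/2 - (-6)) / (7/2 - (-2)) = 3
q(1) = -23 + 16·(3) + (-6)·(3)·(2) + 3·(3)·(2)·(1) = 7

7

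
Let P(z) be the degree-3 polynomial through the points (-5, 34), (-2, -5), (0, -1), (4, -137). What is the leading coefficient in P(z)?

L_0(z) = (z + 2)z(z - 4) / [-135] = -(1/135)z^3 + (2/135)z^2 + (8/135)z
L_1(z) = (z + 5)z(z - 4) / [36] = (1/36)z^3 + (1/36)z^2 - (5/9)z
L_2(z) = (z + 5)(z + 2)(z - 4) / [-40] = -(1/40)z^3 - (3/40)z^2 + (9/20)z + 1
L_3(z) = (z + 5)(z + 2)z / [216] = (1/216)z^3 + (7/216)z^2 + (5/108)z
P(z) = 34·L_0 + (-5)·L_1 + (-1)·L_2 + (-137)·L_3
Only the coefficient of z^3 is needed; take it from each L_i and combine:
34·(-1/135) + (-5)·(1/36) + (-1)·(-1/40) + (-137)·(1/216) = -1

-1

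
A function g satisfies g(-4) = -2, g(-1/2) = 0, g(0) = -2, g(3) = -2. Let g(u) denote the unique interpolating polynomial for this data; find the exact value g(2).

-290/49

Evaluate each Lagrange basis at u = 2:
L_0(2) = (5/2)·(2)·(-1)/[(-7/2)·(-4)·(-7)] = 5/98
L_1(2) = (6)·(2)·(-1)/[(7/2)·(-1/2)·(-7/2)] = -96/49
L_2(2) = (6)·(5/2)·(-1)/[(4)·(1/2)·(-3)] = 5/2
L_3(2) = (6)·(5/2)·(2)/[(7)·(7/2)·(3)] = 20/49
Sum: (-2)·(5/98) + 0 + (-2)·(5/2) + (-2)·(20/49) = -290/49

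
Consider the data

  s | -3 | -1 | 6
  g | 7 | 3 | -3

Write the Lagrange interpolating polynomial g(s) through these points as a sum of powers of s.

Build the Lagrange basis polynomials:
L_0(s) = (s + 1)(s - 6) / [18] = (1/18)s^2 - (5/18)s - 1/3
L_1(s) = (s + 3)(s - 6) / [-14] = -(1/14)s^2 + (3/14)s + 9/7
L_2(s) = (s + 3)(s + 1) / [63] = (1/63)s^2 + (4/63)s + 1/21
g(s) = 7·L_0 + 3·L_1 + (-3)·L_2
  7·L_0(s) = (7/18)s^2 - (35/18)s - 7/3
  3·L_1(s) = -(3/14)s^2 + (9/14)s + 27/7
  (-3)·L_2(s) = -(1/21)s^2 - (4/21)s - 1/7
Adding term by term: (8/63)s^2 - (94/63)s + 29/21

g(s) = (8/63)s^2 - (94/63)s + 29/21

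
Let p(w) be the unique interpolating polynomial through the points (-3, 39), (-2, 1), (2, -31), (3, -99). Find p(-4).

125

Using Newton's divided-difference form:
p[-3,-2] = (1 - 39) / (-2 - (-3)) = -38
p[-2,2] = (-31 - 1) / (2 - (-2)) = -8
p[2,3] = (-99 - (-31)) / (3 - 2) = -68
p[-3,-2,2] = (-8 - (-38)) / (2 - (-3)) = 6
p[-2,2,3] = (-68 - (-8)) / (3 - (-2)) = -12
p[-3,-2,2,3] = (-12 - 6) / (3 - (-3)) = -3
p(-4) = 39 + (-38)·(-1) + 6·(-1)·(-2) + (-3)·(-1)·(-2)·(-6) = 125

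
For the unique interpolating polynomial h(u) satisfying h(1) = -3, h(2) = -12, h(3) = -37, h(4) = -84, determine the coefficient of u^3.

-1

The leading coefficient equals the top divided difference h[1,2,3,4].
h[1,2] = (-12 - (-3)) / (2 - 1) = -9
h[2,3] = (-37 - (-12)) / (3 - 2) = -25
h[3,4] = (-84 - (-37)) / (4 - 3) = -47
h[1,2,3] = (-25 - (-9)) / (3 - 1) = -8
h[2,3,4] = (-47 - (-25)) / (4 - 2) = -11
h[1,2,3,4] = (-11 - (-8)) / (4 - 1) = -1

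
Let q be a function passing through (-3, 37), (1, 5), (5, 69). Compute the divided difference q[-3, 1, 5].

q[-3,1] = (5 - 37) / (1 - (-3)) = -8
q[1,5] = (69 - 5) / (5 - 1) = 16
q[-3,1,5] = (16 - (-8)) / (5 - (-3)) = 3

3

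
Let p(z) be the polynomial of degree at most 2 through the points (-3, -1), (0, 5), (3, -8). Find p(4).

-149/9

L_0(4) = (4)·(1)/[(-3)·(-6)] = 2/9
L_1(4) = (7)·(1)/[(3)·(-3)] = -7/9
L_2(4) = (7)·(4)/[(6)·(3)] = 14/9
Sum: (-1)·(2/9) + 5·(-7/9) + (-8)·(14/9) = -149/9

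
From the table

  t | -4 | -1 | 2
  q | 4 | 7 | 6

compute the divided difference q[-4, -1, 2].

q[-4,-1] = (7 - 4) / (-1 - (-4)) = 1
q[-1,2] = (6 - 7) / (2 - (-1)) = -1/3
q[-4,-1,2] = (-1/3 - 1) / (2 - (-4)) = -2/9

-2/9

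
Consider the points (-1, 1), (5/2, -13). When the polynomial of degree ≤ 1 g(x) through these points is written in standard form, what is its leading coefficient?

Build the Lagrange basis polynomials:
L_0(x) = (x - 5/2) / [-7/2] = -(2/7)x + 5/7
L_1(x) = (x + 1) / [7/2] = (2/7)x + 2/7
g(x) = 1·L_0 + (-13)·L_1
Only the coefficient of x is needed; take it from each L_i and combine:
1·(-2/7) + (-13)·(2/7) = -4

-4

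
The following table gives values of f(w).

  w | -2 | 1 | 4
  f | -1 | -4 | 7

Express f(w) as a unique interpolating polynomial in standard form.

Build the Lagrange basis polynomials:
L_0(w) = (w - 1)(w - 4) / [18] = (1/18)w^2 - (5/18)w + 2/9
L_1(w) = (w + 2)(w - 4) / [-9] = -(1/9)w^2 + (2/9)w + 8/9
L_2(w) = (w + 2)(w - 1) / [18] = (1/18)w^2 + (1/18)w - 1/9
f(w) = (-1)·L_0 + (-4)·L_1 + 7·L_2
  (-1)·L_0(w) = -(1/18)w^2 + (5/18)w - 2/9
  (-4)·L_1(w) = (4/9)w^2 - (8/9)w - 32/9
  7·L_2(w) = (7/18)w^2 + (7/18)w - 7/9
Adding term by term: (7/9)w^2 - (2/9)w - 41/9

f(w) = (7/9)w^2 - (2/9)w - 41/9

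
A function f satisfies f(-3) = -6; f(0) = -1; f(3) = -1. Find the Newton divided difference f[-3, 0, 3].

f[-3,0] = (-1 - (-6)) / (0 - (-3)) = 5/3
f[0,3] = (-1 - (-1)) / (3 - 0) = 0
f[-3,0,3] = (0 - 5/3) / (3 - (-3)) = -5/18

-5/18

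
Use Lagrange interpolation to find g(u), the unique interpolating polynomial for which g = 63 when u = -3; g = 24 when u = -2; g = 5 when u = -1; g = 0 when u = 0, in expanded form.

g(u) = -u^3 + 4u^2

Build the Lagrange basis polynomials:
L_0(u) = (u + 2)(u + 1)u / [-6] = -(1/6)u^3 - (1/2)u^2 - (1/3)u
L_1(u) = (u + 3)(u + 1)u / [2] = (1/2)u^3 + 2u^2 + (3/2)u
L_2(u) = (u + 3)(u + 2)u / [-2] = -(1/2)u^3 - (5/2)u^2 - 3u
L_3(u) = (u + 3)(u + 2)(u + 1) / [6] = (1/6)u^3 + u^2 + (11/6)u + 1
g(u) = 63·L_0 + 24·L_1 + 5·L_2 + 0·L_3
  63·L_0(u) = -(21/2)u^3 - (63/2)u^2 - 21u
  24·L_1(u) = 12u^3 + 48u^2 + 36u
  5·L_2(u) = -(5/2)u^3 - (25/2)u^2 - 15u
  0·L_3(u) = 0
Adding term by term: -u^3 + 4u^2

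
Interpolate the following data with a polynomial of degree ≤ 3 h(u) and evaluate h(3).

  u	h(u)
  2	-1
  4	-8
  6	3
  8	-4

Using Newton's divided-difference form:
h[2,4] = (-8 - (-1)) / (4 - 2) = -7/2
h[4,6] = (3 - (-8)) / (6 - 4) = 11/2
h[6,8] = (-4 - 3) / (8 - 6) = -7/2
h[2,4,6] = (11/2 - (-7/2)) / (6 - 2) = 9/4
h[4,6,8] = (-7/2 - 11/2) / (8 - 4) = -9/4
h[2,4,6,8] = (-9/4 - 9/4) / (8 - 2) = -3/4
h(3) = -1 + (-7/2)·(1) + (9/4)·(1)·(-1) + (-3/4)·(1)·(-1)·(-3) = -9

-9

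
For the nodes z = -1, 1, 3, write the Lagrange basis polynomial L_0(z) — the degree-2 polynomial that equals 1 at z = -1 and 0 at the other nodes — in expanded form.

L_0(z) = (1/8)z^2 - (1/2)z + 3/8

L_0(z) = (z - 1)(z - 3) / [(-2)·(-4)]
       = (z^2 - 4z + 3) / (8)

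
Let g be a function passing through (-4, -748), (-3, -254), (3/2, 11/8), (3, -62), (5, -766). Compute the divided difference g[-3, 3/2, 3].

g[-3,3/2] = (11/8 - (-254)) / (3/2 - (-3)) = 227/4
g[3/2,3] = (-62 - 11/8) / (3 - 3/2) = -169/4
g[-3,3/2,3] = (-169/4 - 227/4) / (3 - (-3)) = -33/2

-33/2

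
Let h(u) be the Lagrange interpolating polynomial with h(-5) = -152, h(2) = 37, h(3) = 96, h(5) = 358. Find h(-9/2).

-411/4

Evaluate each Lagrange basis at u = -9/2:
L_0(-9/2) = (-13/2)·(-15/2)·(-19/2)/[(-7)·(-8)·(-10)] = 741/896
L_1(-9/2) = (1/2)·(-15/2)·(-19/2)/[(7)·(-1)·(-3)] = 95/56
L_2(-9/2) = (1/2)·(-13/2)·(-19/2)/[(8)·(1)·(-2)] = -247/128
L_3(-9/2) = (1/2)·(-13/2)·(-15/2)/[(10)·(3)·(2)] = 13/32
Sum: (-152)·(741/896) + 37·(95/56) + 96·(-247/128) + 358·(13/32) = -411/4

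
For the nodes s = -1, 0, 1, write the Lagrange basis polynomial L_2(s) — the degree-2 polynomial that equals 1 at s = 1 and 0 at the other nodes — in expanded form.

L_2(s) = (1/2)s^2 + (1/2)s

L_2(s) = (s + 1)s / [(2)·(1)]
       = (s^2 + s) / (2)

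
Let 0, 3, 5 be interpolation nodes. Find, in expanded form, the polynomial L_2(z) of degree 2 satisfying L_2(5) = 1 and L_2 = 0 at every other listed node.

L_2(z) = (1/10)z^2 - (3/10)z

L_2(z) = z(z - 3) / [(5)·(2)]
       = (z^2 - 3z) / (10)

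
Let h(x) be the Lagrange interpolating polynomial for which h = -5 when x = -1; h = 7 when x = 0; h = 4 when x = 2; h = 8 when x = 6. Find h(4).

Evaluate each Lagrange basis at x = 4:
L_0(4) = (4)·(2)·(-2)/[(-1)·(-3)·(-7)] = 16/21
L_1(4) = (5)·(2)·(-2)/[(1)·(-2)·(-6)] = -5/3
L_2(4) = (5)·(4)·(-2)/[(3)·(2)·(-4)] = 5/3
L_3(4) = (5)·(4)·(2)/[(7)·(6)·(4)] = 5/21
Sum: (-5)·(16/21) + 7·(-5/3) + 4·(5/3) + 8·(5/21) = -145/21

-145/21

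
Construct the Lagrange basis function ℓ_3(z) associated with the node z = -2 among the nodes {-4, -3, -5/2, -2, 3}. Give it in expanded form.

ℓ_3(z) = (z + 4)(z + 3)(z + 5/2)(z - 3) / [(2)·(1)·(1/2)·(-5)]
       = (z^4 + (13/2)z^3 + z^2 - (117/2)z - 90) / (-5)

ℓ_3(z) = -(1/5)z^4 - (13/10)z^3 - (1/5)z^2 + (117/10)z + 18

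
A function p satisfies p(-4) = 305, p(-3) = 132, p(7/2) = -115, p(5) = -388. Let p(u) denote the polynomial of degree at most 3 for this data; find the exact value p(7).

Using Newton's divided-difference form:
p[-4,-3] = (132 - 305) / (-3 - (-4)) = -173
p[-3,7/2] = (-115 - 132) / (7/2 - (-3)) = -38
p[7/2,5] = (-388 - (-115)) / (5 - 7/2) = -182
p[-4,-3,7/2] = (-38 - (-173)) / (7/2 - (-4)) = 18
p[-3,7/2,5] = (-182 - (-38)) / (5 - (-3)) = -18
p[-4,-3,7/2,5] = (-18 - 18) / (5 - (-4)) = -4
p(7) = 305 + (-173)·(11) + 18·(11)·(10) + (-4)·(11)·(10)·(7/2) = -1158

-1158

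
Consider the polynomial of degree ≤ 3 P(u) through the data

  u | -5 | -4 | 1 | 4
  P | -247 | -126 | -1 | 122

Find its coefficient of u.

Build the Lagrange basis polynomials:
L_0(u) = (u + 4)(u - 1)(u - 4) / [-54] = -(1/54)u^3 + (1/54)u^2 + (8/27)u - 8/27
L_1(u) = (u + 5)(u - 1)(u - 4) / [40] = (1/40)u^3 - (21/40)u + 1/2
L_2(u) = (u + 5)(u + 4)(u - 4) / [-90] = -(1/90)u^3 - (1/18)u^2 + (8/45)u + 8/9
L_3(u) = (u + 5)(u + 4)(u - 1) / [216] = (1/216)u^3 + (1/27)u^2 + (11/216)u - 5/54
P(u) = (-247)·L_0 + (-126)·L_1 + (-1)·L_2 + 122·L_3
Only the coefficient of u is needed; take it from each L_i and combine:
(-247)·(8/27) + (-126)·(-21/40) + (-1)·(8/45) + 122·(11/216) = -1

-1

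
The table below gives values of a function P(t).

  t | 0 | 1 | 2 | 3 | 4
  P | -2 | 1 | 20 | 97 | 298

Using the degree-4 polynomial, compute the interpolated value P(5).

Evaluate each Lagrange basis at t = 5:
L_0(5) = (4)·(3)·(2)·(1)/[(-1)·(-2)·(-3)·(-4)] = 1
L_1(5) = (5)·(3)·(2)·(1)/[(1)·(-1)·(-2)·(-3)] = -5
L_2(5) = (5)·(4)·(2)·(1)/[(2)·(1)·(-1)·(-2)] = 10
L_3(5) = (5)·(4)·(3)·(1)/[(3)·(2)·(1)·(-1)] = -10
L_4(5) = (5)·(4)·(3)·(2)/[(4)·(3)·(2)·(1)] = 5
Sum: (-2)·(1) + 1·(-5) + 20·(10) + 97·(-10) + 298·(5) = 713

713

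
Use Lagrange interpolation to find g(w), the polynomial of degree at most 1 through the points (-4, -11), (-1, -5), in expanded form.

g(w) = 2w - 3

L_0(w) = (w + 1) / [-3] = -(1/3)w - 1/3
L_1(w) = (w + 4) / [3] = (1/3)w + 4/3
g(w) = (-11)·L_0 + (-5)·L_1
  (-11)·L_0(w) = (11/3)w + 11/3
  (-5)·L_1(w) = -(5/3)w - 20/3
Adding term by term: 2w - 3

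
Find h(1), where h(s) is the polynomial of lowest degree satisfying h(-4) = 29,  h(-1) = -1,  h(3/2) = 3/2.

-1

Evaluate each Lagrange basis at s = 1:
L_0(1) = (2)·(-1/2)/[(-3)·(-11/2)] = -2/33
L_1(1) = (5)·(-1/2)/[(3)·(-5/2)] = 1/3
L_2(1) = (5)·(2)/[(11/2)·(5/2)] = 8/11
Sum: 29·(-2/33) + (-1)·(1/3) + 3/2·(8/11) = -1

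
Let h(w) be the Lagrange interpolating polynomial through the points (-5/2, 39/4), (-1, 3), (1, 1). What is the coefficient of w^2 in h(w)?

1

L_0(w) = (w + 1)(w - 1) / [21/4] = (4/21)w^2 - 4/21
L_1(w) = (w + 5/2)(w - 1) / [-3] = -(1/3)w^2 - (1/2)w + 5/6
L_2(w) = (w + 5/2)(w + 1) / [7] = (1/7)w^2 + (1/2)w + 5/14
h(w) = (39/4)·L_0 + 3·L_1 + 1·L_2
Only the coefficient of w^2 is needed; take it from each L_i and combine:
(39/4)·(4/21) + 3·(-1/3) + 1·(1/7) = 1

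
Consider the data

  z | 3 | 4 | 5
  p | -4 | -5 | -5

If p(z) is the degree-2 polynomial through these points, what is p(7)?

Evaluate each Lagrange basis at z = 7:
L_0(7) = (3)·(2)/[(-1)·(-2)] = 3
L_1(7) = (4)·(2)/[(1)·(-1)] = -8
L_2(7) = (4)·(3)/[(2)·(1)] = 6
Sum: (-4)·(3) + (-5)·(-8) + (-5)·(6) = -2

-2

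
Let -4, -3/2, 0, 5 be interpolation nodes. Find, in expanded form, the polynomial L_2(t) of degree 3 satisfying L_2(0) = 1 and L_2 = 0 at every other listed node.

L_2(t) = -(1/30)t^3 - (1/60)t^2 + (43/60)t + 1

L_2(t) = (t + 4)(t + 3/2)(t - 5) / [(4)·(3/2)·(-5)]
       = (t^3 + (1/2)t^2 - (43/2)t - 30) / (-30)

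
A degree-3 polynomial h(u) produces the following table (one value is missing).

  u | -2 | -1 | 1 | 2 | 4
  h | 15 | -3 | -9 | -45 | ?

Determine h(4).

-303

The 4 known values determine h uniquely (degree ≤ 3).
Evaluate each Lagrange basis at u = 4:
L_0(4) = (5)·(3)·(2)/[(-1)·(-3)·(-4)] = -5/2
L_1(4) = (6)·(3)·(2)/[(1)·(-2)·(-3)] = 6
L_2(4) = (6)·(5)·(2)/[(3)·(2)·(-1)] = -10
L_3(4) = (6)·(5)·(3)/[(4)·(3)·(1)] = 15/2
Sum: 15·(-5/2) + (-3)·(6) + (-9)·(-10) + (-45)·(15/2) = -303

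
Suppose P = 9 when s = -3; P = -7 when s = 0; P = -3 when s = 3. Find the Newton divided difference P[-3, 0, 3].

10/9

P[-3,0] = (-7 - 9) / (0 - (-3)) = -16/3
P[0,3] = (-3 - (-7)) / (3 - 0) = 4/3
P[-3,0,3] = (4/3 - (-16/3)) / (3 - (-3)) = 10/9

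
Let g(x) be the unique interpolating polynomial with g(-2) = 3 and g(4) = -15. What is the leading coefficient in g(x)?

Build the Lagrange basis polynomials:
L_0(x) = (x - 4) / [-6] = -(1/6)x + 2/3
L_1(x) = (x + 2) / [6] = (1/6)x + 1/3
g(x) = 3·L_0 + (-15)·L_1
Only the coefficient of x is needed; take it from each L_i and combine:
3·(-1/6) + (-15)·(1/6) = -3

-3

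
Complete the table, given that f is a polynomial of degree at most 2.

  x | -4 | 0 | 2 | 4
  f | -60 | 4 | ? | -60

The 3 known values determine f uniquely (degree ≤ 2).
L_0(2) = (2)·(-2)/[(-4)·(-8)] = -1/8
L_1(2) = (6)·(-2)/[(4)·(-4)] = 3/4
L_2(2) = (6)·(2)/[(8)·(4)] = 3/8
Sum: (-60)·(-1/8) + 4·(3/4) + (-60)·(3/8) = -12

-12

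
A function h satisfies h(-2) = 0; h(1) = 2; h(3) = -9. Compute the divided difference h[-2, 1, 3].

h[-2,1] = (2 - 0) / (1 - (-2)) = 2/3
h[1,3] = (-9 - 2) / (3 - 1) = -11/2
h[-2,1,3] = (-11/2 - 2/3) / (3 - (-2)) = -37/30

-37/30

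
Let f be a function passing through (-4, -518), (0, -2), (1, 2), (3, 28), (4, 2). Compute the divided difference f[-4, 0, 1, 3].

4

f[-4,0] = (-2 - (-518)) / (0 - (-4)) = 129
f[0,1] = (2 - (-2)) / (1 - 0) = 4
f[1,3] = (28 - 2) / (3 - 1) = 13
f[-4,0,1] = (4 - 129) / (1 - (-4)) = -25
f[0,1,3] = (13 - 4) / (3 - 0) = 3
f[-4,0,1,3] = (3 - (-25)) / (3 - (-4)) = 4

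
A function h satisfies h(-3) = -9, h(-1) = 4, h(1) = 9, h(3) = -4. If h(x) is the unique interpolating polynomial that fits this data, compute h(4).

-163/8

Using Newton's divided-difference form:
h[-3,-1] = (4 - (-9)) / (-1 - (-3)) = 13/2
h[-1,1] = (9 - 4) / (1 - (-1)) = 5/2
h[1,3] = (-4 - 9) / (3 - 1) = -13/2
h[-3,-1,1] = (5/2 - 13/2) / (1 - (-3)) = -1
h[-1,1,3] = (-13/2 - 5/2) / (3 - (-1)) = -9/4
h[-3,-1,1,3] = (-9/4 - (-1)) / (3 - (-3)) = -5/24
h(4) = -9 + (13/2)·(7) + (-1)·(7)·(5) + (-5/24)·(7)·(5)·(3) = -163/8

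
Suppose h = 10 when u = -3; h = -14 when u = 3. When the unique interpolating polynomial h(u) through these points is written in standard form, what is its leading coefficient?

The leading coefficient equals the top divided difference h[-3,3].
h[-3,3] = (-14 - 10) / (3 - (-3)) = -4

-4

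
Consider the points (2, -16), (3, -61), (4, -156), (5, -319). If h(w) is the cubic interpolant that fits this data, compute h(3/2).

-53/8

Using Newton's divided-difference form:
h[2,3] = (-61 - (-16)) / (3 - 2) = -45
h[3,4] = (-156 - (-61)) / (4 - 3) = -95
h[4,5] = (-319 - (-156)) / (5 - 4) = -163
h[2,3,4] = (-95 - (-45)) / (4 - 2) = -25
h[3,4,5] = (-163 - (-95)) / (5 - 3) = -34
h[2,3,4,5] = (-34 - (-25)) / (5 - 2) = -3
h(3/2) = -16 + (-45)·(-1/2) + (-25)·(-1/2)·(-3/2) + (-3)·(-1/2)·(-3/2)·(-5/2) = -53/8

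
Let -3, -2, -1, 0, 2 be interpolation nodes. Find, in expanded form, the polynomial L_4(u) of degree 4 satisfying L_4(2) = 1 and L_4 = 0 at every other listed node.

L_4(u) = (1/120)u^4 + (1/20)u^3 + (11/120)u^2 + (1/20)u

L_4(u) = (u + 3)(u + 2)(u + 1)u / [(5)·(4)·(3)·(2)]
       = (u^4 + 6u^3 + 11u^2 + 6u) / (120)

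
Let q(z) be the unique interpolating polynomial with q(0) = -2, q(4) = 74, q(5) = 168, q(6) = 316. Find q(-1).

Using Newton's divided-difference form:
q[0,4] = (74 - (-2)) / (4 - 0) = 19
q[4,5] = (168 - 74) / (5 - 4) = 94
q[5,6] = (316 - 168) / (6 - 5) = 148
q[0,4,5] = (94 - 19) / (5 - 0) = 15
q[4,5,6] = (148 - 94) / (6 - 4) = 27
q[0,4,5,6] = (27 - 15) / (6 - 0) = 2
q(-1) = -2 + 19·(-1) + 15·(-1)·(-5) + 2·(-1)·(-5)·(-6) = -6

-6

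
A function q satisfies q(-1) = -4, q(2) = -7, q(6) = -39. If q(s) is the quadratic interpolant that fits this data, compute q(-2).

Using Newton's divided-difference form:
q[-1,2] = (-7 - (-4)) / (2 - (-1)) = -1
q[2,6] = (-39 - (-7)) / (6 - 2) = -8
q[-1,2,6] = (-8 - (-1)) / (6 - (-1)) = -1
q(-2) = -4 + (-1)·(-1) + (-1)·(-1)·(-4) = -7

-7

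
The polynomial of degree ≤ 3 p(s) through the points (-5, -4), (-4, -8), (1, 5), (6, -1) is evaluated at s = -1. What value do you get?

Evaluate each Lagrange basis at s = -1:
L_0(-1) = (3)·(-2)·(-7)/[(-1)·(-6)·(-11)] = -7/11
L_1(-1) = (4)·(-2)·(-7)/[(1)·(-5)·(-10)] = 28/25
L_2(-1) = (4)·(3)·(-7)/[(6)·(5)·(-5)] = 14/25
L_3(-1) = (4)·(3)·(-2)/[(11)·(10)·(5)] = -12/275
Sum: (-4)·(-7/11) + (-8)·(28/25) + 5·(14/25) + (-1)·(-12/275) = -982/275

-982/275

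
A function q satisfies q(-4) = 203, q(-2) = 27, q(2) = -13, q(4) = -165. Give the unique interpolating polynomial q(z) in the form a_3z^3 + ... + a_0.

q(z) = -3z^3 + z^2 + 2z + 3

L_0(z) = (z + 2)(z - 2)(z - 4) / [-96] = -(1/96)z^3 + (1/24)z^2 + (1/24)z - 1/6
L_1(z) = (z + 4)(z - 2)(z - 4) / [48] = (1/48)z^3 - (1/24)z^2 - (1/3)z + 2/3
L_2(z) = (z + 4)(z + 2)(z - 4) / [-48] = -(1/48)z^3 - (1/24)z^2 + (1/3)z + 2/3
L_3(z) = (z + 4)(z + 2)(z - 2) / [96] = (1/96)z^3 + (1/24)z^2 - (1/24)z - 1/6
q(z) = 203·L_0 + 27·L_1 + (-13)·L_2 + (-165)·L_3
  203·L_0(z) = -(203/96)z^3 + (203/24)z^2 + (203/24)z - 203/6
  27·L_1(z) = (9/16)z^3 - (9/8)z^2 - 9z + 18
  (-13)·L_2(z) = (13/48)z^3 + (13/24)z^2 - (13/3)z - 26/3
  (-165)·L_3(z) = -(55/32)z^3 - (55/8)z^2 + (55/8)z + 55/2
Adding term by term: -3z^3 + z^2 + 2z + 3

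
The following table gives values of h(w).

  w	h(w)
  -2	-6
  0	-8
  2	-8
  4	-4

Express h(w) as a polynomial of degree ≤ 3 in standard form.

L_0(w) = w(w - 2)(w - 4) / [-48] = -(1/48)w^3 + (1/8)w^2 - (1/6)w
L_1(w) = (w + 2)(w - 2)(w - 4) / [16] = (1/16)w^3 - (1/4)w^2 - (1/4)w + 1
L_2(w) = (w + 2)w(w - 4) / [-16] = -(1/16)w^3 + (1/8)w^2 + (1/2)w
L_3(w) = (w + 2)w(w - 2) / [48] = (1/48)w^3 - (1/12)w
h(w) = (-6)·L_0 + (-8)·L_1 + (-8)·L_2 + (-4)·L_3
  (-6)·L_0(w) = (1/8)w^3 - (3/4)w^2 + w
  (-8)·L_1(w) = -(1/2)w^3 + 2w^2 + 2w - 8
  (-8)·L_2(w) = (1/2)w^3 - w^2 - 4w
  (-4)·L_3(w) = -(1/12)w^3 + (1/3)w
Adding term by term: (1/24)w^3 + (1/4)w^2 - (2/3)w - 8

h(w) = (1/24)w^3 + (1/4)w^2 - (2/3)w - 8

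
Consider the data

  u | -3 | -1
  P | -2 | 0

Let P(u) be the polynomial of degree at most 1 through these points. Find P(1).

2

Evaluate each Lagrange basis at u = 1:
L_0(1) = (2)/[(-2)] = -1
L_1(1) = (4)/[(2)] = 2
Sum: (-2)·(-1) + 0 = 2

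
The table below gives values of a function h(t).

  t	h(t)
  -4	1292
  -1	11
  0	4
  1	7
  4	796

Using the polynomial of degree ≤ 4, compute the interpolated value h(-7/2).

Evaluate each Lagrange basis at t = -7/2:
L_0(-7/2) = (-5/2)·(-7/2)·(-9/2)·(-15/2)/[(-3)·(-4)·(-5)·(-8)] = 315/512
L_1(-7/2) = (1/2)·(-7/2)·(-9/2)·(-15/2)/[(3)·(-1)·(-2)·(-5)] = 63/32
L_2(-7/2) = (1/2)·(-5/2)·(-9/2)·(-15/2)/[(4)·(1)·(-1)·(-4)] = -675/256
L_3(-7/2) = (1/2)·(-5/2)·(-7/2)·(-15/2)/[(5)·(2)·(1)·(-3)] = 35/32
L_4(-7/2) = (1/2)·(-5/2)·(-7/2)·(-9/2)/[(8)·(5)·(4)·(3)] = -21/512
Sum: 1292·(315/512) + 11·(63/32) + 4·(-675/256) + 7·(35/32) + 796·(-21/512) = 781

781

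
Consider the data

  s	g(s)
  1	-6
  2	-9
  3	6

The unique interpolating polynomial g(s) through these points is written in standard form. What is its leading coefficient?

L_0(s) = (s - 2)(s - 3) / [2] = (1/2)s^2 - (5/2)s + 3
L_1(s) = (s - 1)(s - 3) / [-1] = -s^2 + 4s - 3
L_2(s) = (s - 1)(s - 2) / [2] = (1/2)s^2 - (3/2)s + 1
g(s) = (-6)·L_0 + (-9)·L_1 + 6·L_2
Only the coefficient of s^2 is needed; take it from each L_i and combine:
(-6)·(1/2) + (-9)·(-1) + 6·(1/2) = 9

9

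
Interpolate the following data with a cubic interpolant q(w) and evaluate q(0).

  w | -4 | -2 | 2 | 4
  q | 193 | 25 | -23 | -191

L_0(0) = (2)·(-2)·(-4)/[(-2)·(-6)·(-8)] = -1/6
L_1(0) = (4)·(-2)·(-4)/[(2)·(-4)·(-6)] = 2/3
L_2(0) = (4)·(2)·(-4)/[(6)·(4)·(-2)] = 2/3
L_3(0) = (4)·(2)·(-2)/[(8)·(6)·(2)] = -1/6
Sum: 193·(-1/6) + 25·(2/3) + (-23)·(2/3) + (-191)·(-1/6) = 1

1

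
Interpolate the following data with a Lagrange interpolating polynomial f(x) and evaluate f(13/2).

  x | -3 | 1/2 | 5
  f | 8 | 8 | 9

L_0(13/2) = (6)·(3/2)/[(-7/2)·(-8)] = 9/28
L_1(13/2) = (19/2)·(3/2)/[(7/2)·(-9/2)] = -19/21
L_2(13/2) = (19/2)·(6)/[(8)·(9/2)] = 19/12
Sum: 8·(9/28) + 8·(-19/21) + 9·(19/12) = 115/12

115/12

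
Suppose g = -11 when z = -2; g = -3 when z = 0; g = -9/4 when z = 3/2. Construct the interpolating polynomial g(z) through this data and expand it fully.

g(z) = -z^2 + 2z - 3

Newton's divided differences:
g[-2,0] = (-3 - (-11)) / (0 - (-2)) = 4
g[0,3/2] = (-9/4 - (-3)) / (3/2 - 0) = 1/2
g[-2,0,3/2] = (1/2 - 4) / (3/2 - (-2)) = -1
g(z) = -11 + 4·(z + 2) + (-1)·(z + 2)z
Expanding: g(z) = -z^2 + 2z - 3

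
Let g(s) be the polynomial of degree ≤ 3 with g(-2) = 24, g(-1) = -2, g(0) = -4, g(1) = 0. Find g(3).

-46

Using Newton's divided-difference form:
g[-2,-1] = (-2 - 24) / (-1 - (-2)) = -26
g[-1,0] = (-4 - (-2)) / (0 - (-1)) = -2
g[0,1] = (0 - (-4)) / (1 - 0) = 4
g[-2,-1,0] = (-2 - (-26)) / (0 - (-2)) = 12
g[-1,0,1] = (4 - (-2)) / (1 - (-1)) = 3
g[-2,-1,0,1] = (3 - 12) / (1 - (-2)) = -3
g(3) = 24 + (-26)·(5) + 12·(5)·(4) + (-3)·(5)·(4)·(3) = -46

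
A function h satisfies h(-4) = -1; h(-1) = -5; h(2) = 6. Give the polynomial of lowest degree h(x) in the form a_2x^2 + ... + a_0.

h(x) = (5/6)x^2 + (17/6)x - 3

Newton's divided differences:
h[-4,-1] = (-5 - (-1)) / (-1 - (-4)) = -4/3
h[-1,2] = (6 - (-5)) / (2 - (-1)) = 11/3
h[-4,-1,2] = (11/3 - (-4/3)) / (2 - (-4)) = 5/6
h(x) = -1 + (-4/3)·(x + 4) + (5/6)·(x + 4)(x + 1)
Expanding: h(x) = (5/6)x^2 + (17/6)x - 3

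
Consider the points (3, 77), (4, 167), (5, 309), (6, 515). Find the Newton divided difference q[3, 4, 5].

26

q[3,4] = (167 - 77) / (4 - 3) = 90
q[4,5] = (309 - 167) / (5 - 4) = 142
q[3,4,5] = (142 - 90) / (5 - 3) = 26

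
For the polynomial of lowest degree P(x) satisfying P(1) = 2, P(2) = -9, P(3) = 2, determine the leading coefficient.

11

The leading coefficient equals the top divided difference P[1,2,3].
P[1,2] = (-9 - 2) / (2 - 1) = -11
P[2,3] = (2 - (-9)) / (3 - 2) = 11
P[1,2,3] = (11 - (-11)) / (3 - 1) = 11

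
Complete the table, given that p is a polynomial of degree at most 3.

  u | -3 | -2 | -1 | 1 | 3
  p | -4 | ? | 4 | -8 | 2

41/8

The 4 known values determine p uniquely (degree ≤ 3).
L_0(-2) = (-1)·(-3)·(-5)/[(-2)·(-4)·(-6)] = 5/16
L_1(-2) = (1)·(-3)·(-5)/[(2)·(-2)·(-4)] = 15/16
L_2(-2) = (1)·(-1)·(-5)/[(4)·(2)·(-2)] = -5/16
L_3(-2) = (1)·(-1)·(-3)/[(6)·(4)·(2)] = 1/16
Sum: (-4)·(5/16) + 4·(15/16) + (-8)·(-5/16) + 2·(1/16) = 41/8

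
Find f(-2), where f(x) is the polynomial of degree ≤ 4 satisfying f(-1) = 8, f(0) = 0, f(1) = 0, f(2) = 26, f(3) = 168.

78

L_0(-2) = (-2)·(-3)·(-4)·(-5)/[(-1)·(-2)·(-3)·(-4)] = 5
L_1(-2) = (-1)·(-3)·(-4)·(-5)/[(1)·(-1)·(-2)·(-3)] = -10
L_2(-2) = (-1)·(-2)·(-4)·(-5)/[(2)·(1)·(-1)·(-2)] = 10
L_3(-2) = (-1)·(-2)·(-3)·(-5)/[(3)·(2)·(1)·(-1)] = -5
L_4(-2) = (-1)·(-2)·(-3)·(-4)/[(4)·(3)·(2)·(1)] = 1
Sum: 8·(5) + 0 + 0 + 26·(-5) + 168·(1) = 78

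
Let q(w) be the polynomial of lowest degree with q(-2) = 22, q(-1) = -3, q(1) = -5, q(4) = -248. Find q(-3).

Evaluate each Lagrange basis at w = -3:
L_0(-3) = (-2)·(-4)·(-7)/[(-1)·(-3)·(-6)] = 28/9
L_1(-3) = (-1)·(-4)·(-7)/[(1)·(-2)·(-5)] = -14/5
L_2(-3) = (-1)·(-2)·(-7)/[(3)·(2)·(-3)] = 7/9
L_3(-3) = (-1)·(-2)·(-4)/[(6)·(5)·(3)] = -4/45
Sum: 22·(28/9) + (-3)·(-14/5) + (-5)·(7/9) + (-248)·(-4/45) = 95

95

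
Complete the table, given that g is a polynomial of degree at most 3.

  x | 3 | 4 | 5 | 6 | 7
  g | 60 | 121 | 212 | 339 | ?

508

The 4 known values determine g uniquely (degree ≤ 3).
L_0(7) = (3)·(2)·(1)/[(-1)·(-2)·(-3)] = -1
L_1(7) = (4)·(2)·(1)/[(1)·(-1)·(-2)] = 4
L_2(7) = (4)·(3)·(1)/[(2)·(1)·(-1)] = -6
L_3(7) = (4)·(3)·(2)/[(3)·(2)·(1)] = 4
Sum: 60·(-1) + 121·(4) + 212·(-6) + 339·(4) = 508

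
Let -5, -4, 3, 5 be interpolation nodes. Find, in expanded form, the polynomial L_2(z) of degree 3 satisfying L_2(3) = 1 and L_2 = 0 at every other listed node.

L_2(z) = -(1/112)z^3 - (1/28)z^2 + (25/112)z + 25/28

L_2(z) = (z + 5)(z + 4)(z - 5) / [(8)·(7)·(-2)]
       = (z^3 + 4z^2 - 25z - 100) / (-112)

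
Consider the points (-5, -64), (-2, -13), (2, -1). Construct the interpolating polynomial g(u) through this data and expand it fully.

g(u) = -2u^2 + 3u + 1

L_0(u) = (u + 2)(u - 2) / [21] = (1/21)u^2 - 4/21
L_1(u) = (u + 5)(u - 2) / [-12] = -(1/12)u^2 - (1/4)u + 5/6
L_2(u) = (u + 5)(u + 2) / [28] = (1/28)u^2 + (1/4)u + 5/14
g(u) = (-64)·L_0 + (-13)·L_1 + (-1)·L_2
  (-64)·L_0(u) = -(64/21)u^2 + 256/21
  (-13)·L_1(u) = (13/12)u^2 + (13/4)u - 65/6
  (-1)·L_2(u) = -(1/28)u^2 - (1/4)u - 5/14
Adding term by term: -2u^2 + 3u + 1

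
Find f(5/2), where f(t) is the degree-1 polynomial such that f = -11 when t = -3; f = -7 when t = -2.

11

L_0(5/2) = (9/2)/[(-1)] = -9/2
L_1(5/2) = (11/2)/[(1)] = 11/2
Sum: (-11)·(-9/2) + (-7)·(11/2) = 11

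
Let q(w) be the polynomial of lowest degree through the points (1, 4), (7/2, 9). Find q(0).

2

Evaluate each Lagrange basis at w = 0:
L_0(0) = (-7/2)/[(-5/2)] = 7/5
L_1(0) = (-1)/[(5/2)] = -2/5
Sum: 4·(7/5) + 9·(-2/5) = 2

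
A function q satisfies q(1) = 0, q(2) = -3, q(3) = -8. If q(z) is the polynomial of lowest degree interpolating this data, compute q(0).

Using Newton's divided-difference form:
q[1,2] = (-3 - 0) / (2 - 1) = -3
q[2,3] = (-8 - (-3)) / (3 - 2) = -5
q[1,2,3] = (-5 - (-3)) / (3 - 1) = -1
q(0) = 0 + (-3)·(-1) + (-1)·(-1)·(-2) = 1

1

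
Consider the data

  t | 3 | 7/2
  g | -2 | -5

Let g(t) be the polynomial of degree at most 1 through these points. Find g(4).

L_0(4) = (1/2)/[(-1/2)] = -1
L_1(4) = (1)/[(1/2)] = 2
Sum: (-2)·(-1) + (-5)·(2) = -8

-8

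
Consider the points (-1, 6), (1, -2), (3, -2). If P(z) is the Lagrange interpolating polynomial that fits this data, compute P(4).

1

Evaluate each Lagrange basis at z = 4:
L_0(4) = (3)·(1)/[(-2)·(-4)] = 3/8
L_1(4) = (5)·(1)/[(2)·(-2)] = -5/4
L_2(4) = (5)·(3)/[(4)·(2)] = 15/8
Sum: 6·(3/8) + (-2)·(-5/4) + (-2)·(15/8) = 1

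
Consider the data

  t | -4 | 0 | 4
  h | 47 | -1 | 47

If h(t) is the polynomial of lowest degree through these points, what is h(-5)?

74

Using Newton's divided-difference form:
h[-4,0] = (-1 - 47) / (0 - (-4)) = -12
h[0,4] = (47 - (-1)) / (4 - 0) = 12
h[-4,0,4] = (12 - (-12)) / (4 - (-4)) = 3
h(-5) = 47 + (-12)·(-1) + 3·(-1)·(-5) = 74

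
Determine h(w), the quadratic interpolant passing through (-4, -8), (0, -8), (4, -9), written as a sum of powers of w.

h(w) = -(1/32)w^2 - (1/8)w - 8

Newton's divided differences:
h[-4,0] = (-8 - (-8)) / (0 - (-4)) = 0
h[0,4] = (-9 - (-8)) / (4 - 0) = -1/4
h[-4,0,4] = (-1/4 - 0) / (4 - (-4)) = -1/32
h(w) = -8 + (-1/32)·(w + 4)w
Expanding: h(w) = -(1/32)w^2 - (1/8)w - 8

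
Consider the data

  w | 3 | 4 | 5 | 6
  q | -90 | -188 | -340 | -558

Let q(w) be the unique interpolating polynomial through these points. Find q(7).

L_0(7) = (3)·(2)·(1)/[(-1)·(-2)·(-3)] = -1
L_1(7) = (4)·(2)·(1)/[(1)·(-1)·(-2)] = 4
L_2(7) = (4)·(3)·(1)/[(2)·(1)·(-1)] = -6
L_3(7) = (4)·(3)·(2)/[(3)·(2)·(1)] = 4
Sum: (-90)·(-1) + (-188)·(4) + (-340)·(-6) + (-558)·(4) = -854

-854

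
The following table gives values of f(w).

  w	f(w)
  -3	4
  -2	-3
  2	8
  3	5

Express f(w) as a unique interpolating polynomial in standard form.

f(w) = -(31/60)w^3 + (2/5)w^2 + (289/60)w + 9/10

Newton's divided differences:
f[-3,-2] = (-3 - 4) / (-2 - (-3)) = -7
f[-2,2] = (8 - (-3)) / (2 - (-2)) = 11/4
f[2,3] = (5 - 8) / (3 - 2) = -3
f[-3,-2,2] = (11/4 - (-7)) / (2 - (-3)) = 39/20
f[-2,2,3] = (-3 - 11/4) / (3 - (-2)) = -23/20
f[-3,-2,2,3] = (-23/20 - 39/20) / (3 - (-3)) = -31/60
f(w) = 4 + (-7)·(w + 3) + (39/20)·(w + 3)(w + 2) + (-31/60)·(w + 3)(w + 2)(w - 2)
Expanding: f(w) = -(31/60)w^3 + (2/5)w^2 + (289/60)w + 9/10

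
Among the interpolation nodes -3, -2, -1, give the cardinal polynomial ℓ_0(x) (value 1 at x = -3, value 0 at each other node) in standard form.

ℓ_0(x) = (1/2)x^2 + (3/2)x + 1

ℓ_0(x) = (x + 2)(x + 1) / [(-1)·(-2)]
       = (x^2 + 3x + 2) / (2)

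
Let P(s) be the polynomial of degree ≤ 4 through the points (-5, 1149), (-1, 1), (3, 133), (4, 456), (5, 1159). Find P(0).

4

Evaluate each Lagrange basis at s = 0:
L_0(0) = (1)·(-3)·(-4)·(-5)/[(-4)·(-8)·(-9)·(-10)] = -1/48
L_1(0) = (5)·(-3)·(-4)·(-5)/[(4)·(-4)·(-5)·(-6)] = 5/8
L_2(0) = (5)·(1)·(-4)·(-5)/[(8)·(4)·(-1)·(-2)] = 25/16
L_3(0) = (5)·(1)·(-3)·(-5)/[(9)·(5)·(1)·(-1)] = -5/3
L_4(0) = (5)·(1)·(-3)·(-4)/[(10)·(6)·(2)·(1)] = 1/2
Sum: 1149·(-1/48) + 1·(5/8) + 133·(25/16) + 456·(-5/3) + 1159·(1/2) = 4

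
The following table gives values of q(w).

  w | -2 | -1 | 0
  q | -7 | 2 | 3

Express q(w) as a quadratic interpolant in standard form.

Newton's divided differences:
q[-2,-1] = (2 - (-7)) / (-1 - (-2)) = 9
q[-1,0] = (3 - 2) / (0 - (-1)) = 1
q[-2,-1,0] = (1 - 9) / (0 - (-2)) = -4
q(w) = -7 + 9·(w + 2) + (-4)·(w + 2)(w + 1)
Expanding: q(w) = -4w^2 - 3w + 3

q(w) = -4w^2 - 3w + 3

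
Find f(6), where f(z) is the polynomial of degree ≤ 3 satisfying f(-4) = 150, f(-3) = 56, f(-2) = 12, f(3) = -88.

-700

Evaluate each Lagrange basis at z = 6:
L_0(6) = (9)·(8)·(3)/[(-1)·(-2)·(-7)] = -108/7
L_1(6) = (10)·(8)·(3)/[(1)·(-1)·(-6)] = 40
L_2(6) = (10)·(9)·(3)/[(2)·(1)·(-5)] = -27
L_3(6) = (10)·(9)·(8)/[(7)·(6)·(5)] = 24/7
Sum: 150·(-108/7) + 56·(40) + 12·(-27) + (-88)·(24/7) = -700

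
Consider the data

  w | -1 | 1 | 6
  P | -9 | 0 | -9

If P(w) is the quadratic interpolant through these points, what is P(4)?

L_0(4) = (3)·(-2)/[(-2)·(-7)] = -3/7
L_1(4) = (5)·(-2)/[(2)·(-5)] = 1
L_2(4) = (5)·(3)/[(7)·(5)] = 3/7
Sum: (-9)·(-3/7) + 0 + (-9)·(3/7) = 0

0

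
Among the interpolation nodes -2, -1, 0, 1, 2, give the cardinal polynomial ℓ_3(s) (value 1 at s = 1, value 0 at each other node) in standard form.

ℓ_3(s) = -(1/6)s^4 - (1/6)s^3 + (2/3)s^2 + (2/3)s

ℓ_3(s) = (s + 2)(s + 1)s(s - 2) / [(3)·(2)·(1)·(-1)]
       = (s^4 + s^3 - 4s^2 - 4s) / (-6)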